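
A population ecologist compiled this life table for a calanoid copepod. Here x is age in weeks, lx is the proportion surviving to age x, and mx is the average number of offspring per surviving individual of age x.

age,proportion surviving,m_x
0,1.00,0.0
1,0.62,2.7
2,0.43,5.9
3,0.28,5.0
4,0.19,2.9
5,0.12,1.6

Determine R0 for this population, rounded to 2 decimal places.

lx·mx by age: 0, 1.674, 2.537, 1.4, 0.551, 0.192
R0 = Σ lx·mx = 6.354 → 6.35

6.35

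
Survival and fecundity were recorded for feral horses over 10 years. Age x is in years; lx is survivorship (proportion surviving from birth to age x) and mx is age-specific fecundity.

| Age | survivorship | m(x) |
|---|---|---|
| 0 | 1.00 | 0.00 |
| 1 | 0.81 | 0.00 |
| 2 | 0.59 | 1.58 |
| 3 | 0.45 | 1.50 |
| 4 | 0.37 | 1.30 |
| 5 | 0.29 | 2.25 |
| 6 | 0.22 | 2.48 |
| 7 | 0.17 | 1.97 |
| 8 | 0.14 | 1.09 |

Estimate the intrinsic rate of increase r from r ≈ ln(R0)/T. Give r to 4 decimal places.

0.3149

R0 = Σ lx·mx = 0 + 0 + 0.9322 + 0.675 + 0.481 + 0.6525 + 0.5456 + 0.3349 + 0.1526 = 3.7738
Σ x·lx·mx = 15.9146; T = 15.9146/3.7738 = 4.21713…
r ≈ ln(R0)/T = ln(3.7738)/4.21713… = 0.314926… → 0.3149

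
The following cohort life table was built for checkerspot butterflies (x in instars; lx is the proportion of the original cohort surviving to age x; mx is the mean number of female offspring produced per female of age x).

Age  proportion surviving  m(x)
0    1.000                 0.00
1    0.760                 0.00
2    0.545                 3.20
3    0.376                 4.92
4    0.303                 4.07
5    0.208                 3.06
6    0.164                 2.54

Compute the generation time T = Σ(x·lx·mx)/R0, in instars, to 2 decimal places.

3.34

lx·mx: 0, 0, 1.744, 1.84992, 1.23321, 0.63648, 0.41656 → R0 = 5.88017
x·lx·mx: 0, 0, 3.488, 5.54976, 4.93284, 3.1824, 2.49936 → Σ = 19.65236
T = 19.65236 / 5.88017 = 3.342141… → 3.34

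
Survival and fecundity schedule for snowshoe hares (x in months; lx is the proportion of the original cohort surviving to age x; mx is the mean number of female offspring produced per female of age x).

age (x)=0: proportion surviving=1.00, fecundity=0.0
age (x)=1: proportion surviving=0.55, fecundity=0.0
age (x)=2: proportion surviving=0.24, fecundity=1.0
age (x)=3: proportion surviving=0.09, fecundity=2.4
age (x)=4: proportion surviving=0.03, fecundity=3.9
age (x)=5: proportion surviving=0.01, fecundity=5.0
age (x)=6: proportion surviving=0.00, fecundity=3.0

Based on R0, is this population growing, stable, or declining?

declining

R0 = Σ lx·mx = 0 + 0 + 0.24 + 0.216 + 0.117 + 0.05 + 0 = 0.623
R0 < 1, so the population is declining.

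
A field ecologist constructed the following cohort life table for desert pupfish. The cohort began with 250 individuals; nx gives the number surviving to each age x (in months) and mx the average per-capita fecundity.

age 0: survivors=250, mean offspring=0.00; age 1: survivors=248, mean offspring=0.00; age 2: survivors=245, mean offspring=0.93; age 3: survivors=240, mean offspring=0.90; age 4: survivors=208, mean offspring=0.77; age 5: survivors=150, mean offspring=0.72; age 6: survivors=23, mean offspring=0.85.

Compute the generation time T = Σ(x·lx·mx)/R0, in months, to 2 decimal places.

3.28

lx = nx/n0 = nx/250: 1, 0.992, 0.98, 0.96, 0.832, 0.6, 0.092
lx·mx: 0, 0, 0.9114, 0.864, 0.64064, 0.432, 0.0782 → R0 = 2.92624
x·lx·mx: 0, 0, 1.8228, 2.592, 2.56256, 2.16, 0.4692 → Σ = 9.60656
T = 9.60656 / 2.92624 = 3.282902… → 3.28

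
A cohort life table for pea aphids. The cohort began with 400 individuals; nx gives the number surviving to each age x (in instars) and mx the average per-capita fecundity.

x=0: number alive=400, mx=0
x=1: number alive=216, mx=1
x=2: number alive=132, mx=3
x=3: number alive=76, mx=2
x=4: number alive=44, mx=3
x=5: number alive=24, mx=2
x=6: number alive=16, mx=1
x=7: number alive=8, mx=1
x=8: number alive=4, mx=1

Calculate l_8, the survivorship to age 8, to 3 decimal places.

0.010

l_8 = n_8/n_0 = 4/400 = 0.01 → 0.010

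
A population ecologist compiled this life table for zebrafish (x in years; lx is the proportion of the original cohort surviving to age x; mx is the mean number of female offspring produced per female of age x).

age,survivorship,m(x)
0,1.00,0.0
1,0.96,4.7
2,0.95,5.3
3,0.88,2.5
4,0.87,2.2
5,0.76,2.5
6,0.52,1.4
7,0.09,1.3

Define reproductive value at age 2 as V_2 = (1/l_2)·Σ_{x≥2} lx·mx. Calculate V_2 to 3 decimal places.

12.520

lx·mx for x ≥ 2: 5.035, 2.2, 1.914, 1.9, 0.728, 0.117 → sum = 11.894
V_2 = 11.894 / l_2 = 11.894 / 0.95 = 12.52 → 12.520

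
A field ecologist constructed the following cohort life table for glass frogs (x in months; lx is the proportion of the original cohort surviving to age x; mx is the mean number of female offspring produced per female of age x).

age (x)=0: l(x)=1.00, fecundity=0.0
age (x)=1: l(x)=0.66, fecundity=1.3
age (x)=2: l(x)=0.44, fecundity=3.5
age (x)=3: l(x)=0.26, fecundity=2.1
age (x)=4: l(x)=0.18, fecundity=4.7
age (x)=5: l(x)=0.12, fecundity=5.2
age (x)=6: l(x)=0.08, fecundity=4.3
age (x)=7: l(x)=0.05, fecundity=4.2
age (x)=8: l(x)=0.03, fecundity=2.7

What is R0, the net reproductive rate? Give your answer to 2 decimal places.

5.05

lx·mx by age: 0, 0.858, 1.54, 0.546, 0.846, 0.624, 0.344, 0.21, 0.081
R0 = Σ lx·mx = 5.049 → 5.05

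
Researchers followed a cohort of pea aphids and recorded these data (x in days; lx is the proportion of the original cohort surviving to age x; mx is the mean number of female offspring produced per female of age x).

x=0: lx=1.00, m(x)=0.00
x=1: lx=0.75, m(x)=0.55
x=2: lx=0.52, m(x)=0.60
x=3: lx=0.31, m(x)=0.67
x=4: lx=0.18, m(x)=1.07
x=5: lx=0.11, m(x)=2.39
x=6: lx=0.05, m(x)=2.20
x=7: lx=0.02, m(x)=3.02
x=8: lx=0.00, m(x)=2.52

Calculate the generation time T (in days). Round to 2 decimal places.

3.10

lx·mx: 0, 0.4125, 0.312, 0.2077, 0.1926, 0.2629, 0.11, 0.0604, 0 → R0 = 1.5581
x·lx·mx: 0, 0.4125, 0.624, 0.6231, 0.7704, 1.3145, 0.66, 0.4228, 0 → Σ = 4.8273
T = 4.8273 / 1.5581 = 3.098197… → 3.10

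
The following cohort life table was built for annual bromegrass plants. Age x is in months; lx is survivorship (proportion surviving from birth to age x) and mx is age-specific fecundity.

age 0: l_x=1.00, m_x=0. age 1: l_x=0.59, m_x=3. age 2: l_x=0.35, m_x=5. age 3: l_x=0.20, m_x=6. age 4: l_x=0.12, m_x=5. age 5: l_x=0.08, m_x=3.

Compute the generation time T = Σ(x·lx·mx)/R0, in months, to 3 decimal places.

2.243

lx·mx: 0, 1.77, 1.75, 1.2, 0.6, 0.24 → R0 = 5.56
x·lx·mx: 0, 1.77, 3.5, 3.6, 2.4, 1.2 → Σ = 12.47
T = 12.47 / 5.56 = 2.242806… → 2.243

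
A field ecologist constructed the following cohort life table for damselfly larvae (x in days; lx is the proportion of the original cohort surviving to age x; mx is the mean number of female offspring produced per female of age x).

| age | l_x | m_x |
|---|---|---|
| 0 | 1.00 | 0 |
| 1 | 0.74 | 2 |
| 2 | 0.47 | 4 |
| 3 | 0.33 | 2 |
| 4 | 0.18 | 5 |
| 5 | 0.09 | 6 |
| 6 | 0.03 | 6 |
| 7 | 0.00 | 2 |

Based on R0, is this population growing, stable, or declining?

growing

R0 = Σ lx·mx = 0 + 1.48 + 1.88 + 0.66 + 0.9 + 0.54 + 0.18 + 0 = 5.64
R0 > 1, so the population is growing.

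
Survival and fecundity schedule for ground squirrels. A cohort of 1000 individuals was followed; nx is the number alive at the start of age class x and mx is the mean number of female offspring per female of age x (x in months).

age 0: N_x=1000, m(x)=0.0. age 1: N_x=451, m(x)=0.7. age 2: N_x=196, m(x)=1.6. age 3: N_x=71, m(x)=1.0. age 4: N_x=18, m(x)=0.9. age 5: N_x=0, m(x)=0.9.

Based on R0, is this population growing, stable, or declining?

lx = nx/n0 = nx/1000: 1, 0.451, 0.196, 0.071, 0.018, 0
R0 = Σ lx·mx = 0 + 0.3157 + 0.3136 + 0.071 + 0.0162 + 0 = 0.7165
R0 < 1, so the population is declining.

declining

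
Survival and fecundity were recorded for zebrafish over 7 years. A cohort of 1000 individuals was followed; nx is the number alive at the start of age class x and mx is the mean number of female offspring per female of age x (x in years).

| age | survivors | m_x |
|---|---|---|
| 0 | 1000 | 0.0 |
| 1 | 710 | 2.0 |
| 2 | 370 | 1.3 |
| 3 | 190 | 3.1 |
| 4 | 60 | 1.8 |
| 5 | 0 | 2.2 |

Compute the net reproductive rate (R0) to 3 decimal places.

lx = nx/n0 = nx/1000: 1, 0.71, 0.37, 0.19, 0.06, 0
lx·mx by age: 0, 1.42, 0.481, 0.589, 0.108, 0
R0 = Σ lx·mx = 2.598 → 2.598

2.598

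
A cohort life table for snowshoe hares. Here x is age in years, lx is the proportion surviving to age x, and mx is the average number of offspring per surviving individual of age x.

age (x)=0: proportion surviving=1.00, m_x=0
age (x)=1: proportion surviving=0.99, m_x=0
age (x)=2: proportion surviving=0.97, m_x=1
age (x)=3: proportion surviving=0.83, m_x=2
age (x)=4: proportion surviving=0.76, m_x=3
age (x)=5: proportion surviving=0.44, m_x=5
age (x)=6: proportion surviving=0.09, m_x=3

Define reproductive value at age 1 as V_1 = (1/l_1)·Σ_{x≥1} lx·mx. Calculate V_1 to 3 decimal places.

7.455

lx·mx for x ≥ 1: 0, 0.97, 1.66, 2.28, 2.2, 0.27 → sum = 7.38
V_1 = 7.38 / l_1 = 7.38 / 0.99 = 7.454545… → 7.455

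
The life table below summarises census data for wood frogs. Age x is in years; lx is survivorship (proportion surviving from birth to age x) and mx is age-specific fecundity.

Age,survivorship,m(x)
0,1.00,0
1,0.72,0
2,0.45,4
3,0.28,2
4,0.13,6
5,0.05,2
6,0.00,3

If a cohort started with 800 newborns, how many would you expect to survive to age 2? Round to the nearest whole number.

360

Expected survivors = N0 · l_2 = 800 × 0.45 = 360 → 360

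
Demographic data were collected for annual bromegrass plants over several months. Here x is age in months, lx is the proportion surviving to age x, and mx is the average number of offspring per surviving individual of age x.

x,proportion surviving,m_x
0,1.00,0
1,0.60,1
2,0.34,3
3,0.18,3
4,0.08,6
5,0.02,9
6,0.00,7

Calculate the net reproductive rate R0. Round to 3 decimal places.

lx·mx by age: 0, 0.6, 1.02, 0.54, 0.48, 0.18, 0
R0 = Σ lx·mx = 2.82 → 2.820

2.820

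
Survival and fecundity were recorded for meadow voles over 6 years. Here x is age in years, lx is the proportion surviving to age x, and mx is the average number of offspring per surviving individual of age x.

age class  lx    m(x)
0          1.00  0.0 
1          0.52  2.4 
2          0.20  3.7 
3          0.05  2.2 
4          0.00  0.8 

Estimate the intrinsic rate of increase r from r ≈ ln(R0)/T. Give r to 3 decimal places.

R0 = Σ lx·mx = 0 + 1.248 + 0.74 + 0.11 + 0 = 2.098
Σ x·lx·mx = 3.058; T = 3.058/2.098 = 1.45758…
r ≈ ln(R0)/T = ln(2.098)/1.45758… = 0.50837… → 0.508

0.508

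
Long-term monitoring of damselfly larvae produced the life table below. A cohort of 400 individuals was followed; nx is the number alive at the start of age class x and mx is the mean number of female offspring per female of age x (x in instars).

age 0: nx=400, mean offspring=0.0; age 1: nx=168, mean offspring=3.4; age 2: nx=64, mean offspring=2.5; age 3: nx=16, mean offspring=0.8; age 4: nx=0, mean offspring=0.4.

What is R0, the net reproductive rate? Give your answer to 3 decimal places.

1.860

lx = nx/n0 = nx/400: 1, 0.42, 0.16, 0.04, 0
lx·mx by age: 0, 1.428, 0.4, 0.032, 0
R0 = Σ lx·mx = 1.86 → 1.860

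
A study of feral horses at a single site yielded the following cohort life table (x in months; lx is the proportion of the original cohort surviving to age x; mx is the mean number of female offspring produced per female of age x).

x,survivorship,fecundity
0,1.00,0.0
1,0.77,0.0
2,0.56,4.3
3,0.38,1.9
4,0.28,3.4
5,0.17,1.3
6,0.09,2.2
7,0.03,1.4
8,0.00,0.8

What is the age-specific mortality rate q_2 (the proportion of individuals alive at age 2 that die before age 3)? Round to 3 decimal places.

0.321

q_2 = (l_2 − l_3) / l_2 = (0.56 − 0.38) / 0.56
     = 0.18 / 0.56 = 0.321429… → 0.321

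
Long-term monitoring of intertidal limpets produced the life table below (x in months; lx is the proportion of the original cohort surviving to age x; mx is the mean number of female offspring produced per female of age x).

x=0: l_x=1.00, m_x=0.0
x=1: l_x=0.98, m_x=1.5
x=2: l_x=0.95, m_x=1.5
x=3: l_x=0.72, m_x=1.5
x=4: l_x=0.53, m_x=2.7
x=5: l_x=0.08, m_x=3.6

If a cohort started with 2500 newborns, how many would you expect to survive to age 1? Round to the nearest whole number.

Expected survivors = N0 · l_1 = 2500 × 0.98 = 2450 → 2450

2450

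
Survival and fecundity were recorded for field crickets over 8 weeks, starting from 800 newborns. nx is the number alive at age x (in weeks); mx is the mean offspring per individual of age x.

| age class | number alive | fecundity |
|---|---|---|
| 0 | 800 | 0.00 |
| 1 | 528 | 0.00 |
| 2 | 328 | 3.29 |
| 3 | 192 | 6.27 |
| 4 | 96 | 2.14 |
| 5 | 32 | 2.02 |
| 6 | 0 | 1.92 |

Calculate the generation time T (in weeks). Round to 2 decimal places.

2.71

lx = nx/n0 = nx/800: 1, 0.66, 0.41, 0.24, 0.12, 0.04, 0
lx·mx: 0, 0, 1.3489, 1.5048, 0.2568, 0.0808, 0 → R0 = 3.1913
x·lx·mx: 0, 0, 2.6978, 4.5144, 1.0272, 0.404, 0 → Σ = 8.6434
T = 8.6434 / 3.1913 = 2.708426… → 2.71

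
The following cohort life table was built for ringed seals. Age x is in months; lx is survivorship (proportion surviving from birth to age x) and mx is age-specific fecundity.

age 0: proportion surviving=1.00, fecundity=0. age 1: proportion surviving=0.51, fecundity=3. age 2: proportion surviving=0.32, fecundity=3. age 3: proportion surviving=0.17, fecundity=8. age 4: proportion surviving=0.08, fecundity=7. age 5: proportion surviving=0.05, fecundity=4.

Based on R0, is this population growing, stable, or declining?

R0 = Σ lx·mx = 0 + 1.53 + 0.96 + 1.36 + 0.56 + 0.2 = 4.61
R0 > 1, so the population is growing.

growing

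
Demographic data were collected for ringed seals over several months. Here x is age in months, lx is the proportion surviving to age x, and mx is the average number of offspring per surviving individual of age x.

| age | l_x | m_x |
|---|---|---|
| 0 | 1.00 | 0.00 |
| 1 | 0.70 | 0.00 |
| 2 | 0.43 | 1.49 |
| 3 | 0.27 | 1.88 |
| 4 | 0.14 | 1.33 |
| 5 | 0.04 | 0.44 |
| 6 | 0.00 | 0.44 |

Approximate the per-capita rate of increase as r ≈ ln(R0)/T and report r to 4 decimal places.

R0 = Σ lx·mx = 0 + 0 + 0.6407 + 0.5076 + 0.1862 + 0.0176 + 0 = 1.3521
Σ x·lx·mx = 3.637; T = 3.637/1.3521 = 2.68989…
r ≈ ln(R0)/T = ln(1.3521)/2.68989… = 0.112145… → 0.1121

0.1121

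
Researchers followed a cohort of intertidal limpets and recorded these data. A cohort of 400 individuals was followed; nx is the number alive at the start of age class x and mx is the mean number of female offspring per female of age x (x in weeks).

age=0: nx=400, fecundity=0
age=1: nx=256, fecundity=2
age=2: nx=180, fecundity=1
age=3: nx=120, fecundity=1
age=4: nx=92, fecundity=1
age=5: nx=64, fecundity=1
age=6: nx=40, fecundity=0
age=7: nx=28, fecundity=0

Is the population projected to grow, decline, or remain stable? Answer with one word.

growing

lx = nx/n0 = nx/400: 1, 0.64, 0.45, 0.3, 0.23, 0.16, 0.1, 0.07
R0 = Σ lx·mx = 0 + 1.28 + 0.45 + 0.3 + 0.23 + 0.16 + 0 + 0 = 2.42
R0 > 1, so the population is growing.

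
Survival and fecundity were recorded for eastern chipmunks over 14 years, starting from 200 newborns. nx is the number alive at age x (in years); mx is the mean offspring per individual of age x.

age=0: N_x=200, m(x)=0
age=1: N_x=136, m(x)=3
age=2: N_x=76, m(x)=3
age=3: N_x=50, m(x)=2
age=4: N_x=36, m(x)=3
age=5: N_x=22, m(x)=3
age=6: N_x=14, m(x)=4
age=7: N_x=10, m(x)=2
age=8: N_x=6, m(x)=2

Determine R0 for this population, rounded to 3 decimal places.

4.990

lx = nx/n0 = nx/200: 1, 0.68, 0.38, 0.25, 0.18, 0.11, 0.07, 0.05, 0.03
lx·mx by age: 0, 2.04, 1.14, 0.5, 0.54, 0.33, 0.28, 0.1, 0.06
R0 = Σ lx·mx = 4.99 → 4.990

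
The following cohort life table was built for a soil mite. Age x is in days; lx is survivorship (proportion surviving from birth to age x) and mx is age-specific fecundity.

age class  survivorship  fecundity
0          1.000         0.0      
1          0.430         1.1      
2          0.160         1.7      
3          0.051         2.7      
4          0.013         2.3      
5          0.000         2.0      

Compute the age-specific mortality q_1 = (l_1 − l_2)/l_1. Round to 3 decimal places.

0.628

q_1 = (l_1 − l_2) / l_1 = (0.43 − 0.16) / 0.43
     = 0.27 / 0.43 = 0.627907… → 0.628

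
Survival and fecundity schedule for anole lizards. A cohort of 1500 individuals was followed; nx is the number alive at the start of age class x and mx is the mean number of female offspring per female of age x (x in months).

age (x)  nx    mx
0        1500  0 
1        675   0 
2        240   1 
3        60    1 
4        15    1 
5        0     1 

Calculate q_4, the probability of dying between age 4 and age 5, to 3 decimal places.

1.000

lx = nx/n0 = nx/1500: 1, 0.45, 0.16, 0.04, 0.01, 0
q_4 = (l_4 − l_5) / l_4 = (0.01 − 0) / 0.01
     = 0.01 / 0.01 = 1 → 1.000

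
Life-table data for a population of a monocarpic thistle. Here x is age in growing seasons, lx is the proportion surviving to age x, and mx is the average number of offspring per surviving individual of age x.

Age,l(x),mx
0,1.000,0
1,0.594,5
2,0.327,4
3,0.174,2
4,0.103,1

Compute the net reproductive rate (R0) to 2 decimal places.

lx·mx by age: 0, 2.97, 1.308, 0.348, 0.103
R0 = Σ lx·mx = 4.729 → 4.73

4.73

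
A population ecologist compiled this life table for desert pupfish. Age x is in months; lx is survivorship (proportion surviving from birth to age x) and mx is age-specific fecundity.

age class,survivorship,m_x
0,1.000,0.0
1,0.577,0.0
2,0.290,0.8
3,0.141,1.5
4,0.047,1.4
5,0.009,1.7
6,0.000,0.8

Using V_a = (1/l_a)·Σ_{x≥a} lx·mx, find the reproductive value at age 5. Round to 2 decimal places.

1.70

lx·mx for x ≥ 5: 0.0153, 0 → sum = 0.0153
V_5 = 0.0153 / l_5 = 0.0153 / 0.009 = 1.7 → 1.70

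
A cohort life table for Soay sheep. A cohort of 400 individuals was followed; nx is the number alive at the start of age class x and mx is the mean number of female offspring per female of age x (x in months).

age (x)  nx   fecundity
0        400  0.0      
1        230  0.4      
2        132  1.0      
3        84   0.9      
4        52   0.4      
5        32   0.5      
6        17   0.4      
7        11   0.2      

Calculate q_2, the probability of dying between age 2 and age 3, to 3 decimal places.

0.364

lx = nx/n0 = nx/400: 1, 0.575, 0.33, 0.21, 0.13, 0.08, 0.0425, 0.0275
q_2 = (l_2 − l_3) / l_2 = (0.33 − 0.21) / 0.33
     = 0.12 / 0.33 = 0.363636… → 0.364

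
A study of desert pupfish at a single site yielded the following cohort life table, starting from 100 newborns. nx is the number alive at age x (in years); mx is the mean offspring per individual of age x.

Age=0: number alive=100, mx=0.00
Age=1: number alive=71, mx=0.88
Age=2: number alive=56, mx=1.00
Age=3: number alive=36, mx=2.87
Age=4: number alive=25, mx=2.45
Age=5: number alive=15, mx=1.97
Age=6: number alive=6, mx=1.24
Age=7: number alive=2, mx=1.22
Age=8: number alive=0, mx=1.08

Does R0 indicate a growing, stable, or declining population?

growing

lx = nx/n0 = nx/100: 1, 0.71, 0.56, 0.36, 0.25, 0.15, 0.06, 0.02, 0
R0 = Σ lx·mx = 0 + 0.6248 + 0.56 + 1.0332 + 0.6125 + 0.2955 + 0.0744 + 0.0244 + 0 = 3.2248
R0 > 1, so the population is growing.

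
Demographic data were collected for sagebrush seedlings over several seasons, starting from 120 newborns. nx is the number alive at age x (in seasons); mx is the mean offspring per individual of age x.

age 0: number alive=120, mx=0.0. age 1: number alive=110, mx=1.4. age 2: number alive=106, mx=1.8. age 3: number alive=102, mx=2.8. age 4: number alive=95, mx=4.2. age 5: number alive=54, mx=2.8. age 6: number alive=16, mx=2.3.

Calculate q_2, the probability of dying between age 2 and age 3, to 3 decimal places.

lx = nx/n0 = nx/120: 1, 0.91667…, 0.88333…, 0.85, 0.79167…, 0.45, 0.13333…
q_2 = (l_2 − l_3) / l_2 = (0.883333… − 0.85) / 0.883333…
     = 0.033333… / 0.883333… = 0.037736… → 0.038

0.038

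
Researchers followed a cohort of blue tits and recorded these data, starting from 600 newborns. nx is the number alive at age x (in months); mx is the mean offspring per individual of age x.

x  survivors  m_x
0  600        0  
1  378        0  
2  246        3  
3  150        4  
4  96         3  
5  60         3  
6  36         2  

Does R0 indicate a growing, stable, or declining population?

growing

lx = nx/n0 = nx/600: 1, 0.63, 0.41, 0.25, 0.16, 0.1, 0.06
R0 = Σ lx·mx = 0 + 0 + 1.23 + 1 + 0.48 + 0.3 + 0.12 = 3.13
R0 > 1, so the population is growing.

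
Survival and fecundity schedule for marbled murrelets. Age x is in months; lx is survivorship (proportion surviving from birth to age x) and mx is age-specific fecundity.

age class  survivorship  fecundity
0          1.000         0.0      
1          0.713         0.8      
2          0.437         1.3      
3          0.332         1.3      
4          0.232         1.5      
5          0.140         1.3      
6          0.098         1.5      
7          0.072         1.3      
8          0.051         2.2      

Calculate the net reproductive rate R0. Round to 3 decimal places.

2.453

lx·mx by age: 0, 0.5704, 0.5681, 0.4316, 0.348, 0.182, 0.147, 0.0936, 0.1122
R0 = Σ lx·mx = 2.4529 → 2.453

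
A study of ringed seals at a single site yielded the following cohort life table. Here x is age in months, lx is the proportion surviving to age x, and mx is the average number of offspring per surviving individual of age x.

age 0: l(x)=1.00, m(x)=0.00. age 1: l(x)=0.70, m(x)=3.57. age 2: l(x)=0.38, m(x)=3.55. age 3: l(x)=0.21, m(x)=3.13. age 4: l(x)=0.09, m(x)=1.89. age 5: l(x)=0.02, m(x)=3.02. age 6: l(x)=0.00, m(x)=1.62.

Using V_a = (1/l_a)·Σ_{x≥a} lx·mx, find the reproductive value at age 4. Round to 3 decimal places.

lx·mx for x ≥ 4: 0.1701, 0.0604, 0 → sum = 0.2305
V_4 = 0.2305 / l_4 = 0.2305 / 0.09 = 2.561111… → 2.561

2.561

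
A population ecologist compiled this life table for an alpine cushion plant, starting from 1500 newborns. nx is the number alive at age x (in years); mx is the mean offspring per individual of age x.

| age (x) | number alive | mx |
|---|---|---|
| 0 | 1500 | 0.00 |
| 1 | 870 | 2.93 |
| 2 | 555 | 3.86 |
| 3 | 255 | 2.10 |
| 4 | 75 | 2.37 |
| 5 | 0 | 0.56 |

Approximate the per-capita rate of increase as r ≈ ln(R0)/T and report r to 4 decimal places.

0.7570

lx = nx/n0 = nx/1500: 1, 0.58, 0.37, 0.17, 0.05, 0
R0 = Σ lx·mx = 0 + 1.6994 + 1.4282 + 0.357 + 0.1185 + 0 = 3.6031
Σ x·lx·mx = 6.1008; T = 6.1008/3.6031 = 1.69321…
r ≈ ln(R0)/T = ln(3.6031)/1.69321… = 0.757021… → 0.7570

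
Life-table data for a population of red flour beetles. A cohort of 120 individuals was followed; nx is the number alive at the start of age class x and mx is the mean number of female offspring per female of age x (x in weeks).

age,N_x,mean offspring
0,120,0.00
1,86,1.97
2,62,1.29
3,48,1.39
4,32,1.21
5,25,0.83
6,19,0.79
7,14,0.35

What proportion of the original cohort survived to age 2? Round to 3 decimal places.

0.517

l_2 = n_2/n_0 = 62/120 = 0.516667… → 0.517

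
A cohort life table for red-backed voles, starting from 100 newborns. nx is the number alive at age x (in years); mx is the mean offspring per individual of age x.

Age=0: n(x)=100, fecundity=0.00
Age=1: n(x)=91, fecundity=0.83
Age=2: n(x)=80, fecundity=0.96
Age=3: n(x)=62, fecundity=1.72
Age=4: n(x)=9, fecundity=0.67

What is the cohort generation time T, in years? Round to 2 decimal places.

lx = nx/n0 = nx/100: 1, 0.91, 0.8, 0.62, 0.09
lx·mx: 0, 0.7553, 0.768, 1.0664, 0.0603 → R0 = 2.65
x·lx·mx: 0, 0.7553, 1.536, 3.1992, 0.2412 → Σ = 5.7317
T = 5.7317 / 2.65 = 2.162906… → 2.16

2.16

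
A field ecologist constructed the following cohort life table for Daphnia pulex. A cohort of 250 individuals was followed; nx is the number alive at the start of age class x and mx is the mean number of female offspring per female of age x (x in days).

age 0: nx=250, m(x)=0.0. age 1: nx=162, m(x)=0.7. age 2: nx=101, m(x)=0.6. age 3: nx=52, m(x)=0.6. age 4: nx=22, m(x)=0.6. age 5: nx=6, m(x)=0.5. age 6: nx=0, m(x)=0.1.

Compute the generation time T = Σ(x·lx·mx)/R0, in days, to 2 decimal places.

lx = nx/n0 = nx/250: 1, 0.648, 0.404, 0.208, 0.088, 0.024, 0
lx·mx: 0, 0.4536, 0.2424, 0.1248, 0.0528, 0.012, 0 → R0 = 0.8856
x·lx·mx: 0, 0.4536, 0.4848, 0.3744, 0.2112, 0.06, 0 → Σ = 1.584
T = 1.584 / 0.8856 = 1.788618… → 1.79

1.79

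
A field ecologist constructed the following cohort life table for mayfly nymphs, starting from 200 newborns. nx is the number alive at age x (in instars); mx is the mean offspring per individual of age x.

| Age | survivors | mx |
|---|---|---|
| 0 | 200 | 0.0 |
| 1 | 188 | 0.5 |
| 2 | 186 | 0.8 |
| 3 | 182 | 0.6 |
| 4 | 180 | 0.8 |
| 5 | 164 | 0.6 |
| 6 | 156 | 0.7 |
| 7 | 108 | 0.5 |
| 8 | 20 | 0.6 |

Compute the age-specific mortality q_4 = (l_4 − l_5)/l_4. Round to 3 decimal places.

0.089

lx = nx/n0 = nx/200: 1, 0.94, 0.93, 0.91, 0.9, 0.82, 0.78, 0.54, 0.1
q_4 = (l_4 − l_5) / l_4 = (0.9 − 0.82) / 0.9
     = 0.08 / 0.9 = 0.088889… → 0.089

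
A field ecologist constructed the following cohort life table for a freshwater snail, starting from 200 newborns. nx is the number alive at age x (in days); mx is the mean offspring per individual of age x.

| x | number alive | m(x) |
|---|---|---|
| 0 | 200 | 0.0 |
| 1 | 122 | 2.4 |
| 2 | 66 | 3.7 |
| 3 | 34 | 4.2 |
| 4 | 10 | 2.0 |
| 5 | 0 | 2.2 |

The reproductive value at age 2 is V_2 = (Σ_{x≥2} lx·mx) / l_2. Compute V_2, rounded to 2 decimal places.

6.17

lx = nx/n0 = nx/200: 1, 0.61, 0.33, 0.17, 0.05, 0
lx·mx for x ≥ 2: 1.221, 0.714, 0.1, 0 → sum = 2.035
V_2 = 2.035 / l_2 = 2.035 / 0.33 = 6.166667… → 6.17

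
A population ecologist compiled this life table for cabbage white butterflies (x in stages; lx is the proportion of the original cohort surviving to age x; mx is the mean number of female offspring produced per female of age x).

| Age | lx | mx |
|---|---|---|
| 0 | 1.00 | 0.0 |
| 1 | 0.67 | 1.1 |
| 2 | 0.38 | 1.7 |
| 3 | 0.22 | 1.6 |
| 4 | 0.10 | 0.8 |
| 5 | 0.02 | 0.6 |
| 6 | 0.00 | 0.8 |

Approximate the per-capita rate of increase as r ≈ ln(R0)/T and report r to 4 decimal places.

R0 = Σ lx·mx = 0 + 0.737 + 0.646 + 0.352 + 0.08 + 0.012 + 0 = 1.827
Σ x·lx·mx = 3.465; T = 3.465/1.827 = 1.89655…
r ≈ ln(R0)/T = ln(1.827)/1.89655… = 0.317774… → 0.3178

0.3178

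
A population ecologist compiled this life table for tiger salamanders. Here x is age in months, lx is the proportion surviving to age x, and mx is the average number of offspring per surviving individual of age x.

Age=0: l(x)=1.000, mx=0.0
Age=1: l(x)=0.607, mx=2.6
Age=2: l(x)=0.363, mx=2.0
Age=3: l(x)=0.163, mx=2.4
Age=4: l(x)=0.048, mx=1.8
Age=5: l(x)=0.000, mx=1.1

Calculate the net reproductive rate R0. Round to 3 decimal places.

lx·mx by age: 0, 1.5782, 0.726, 0.3912, 0.0864, 0
R0 = Σ lx·mx = 2.7818 → 2.782

2.782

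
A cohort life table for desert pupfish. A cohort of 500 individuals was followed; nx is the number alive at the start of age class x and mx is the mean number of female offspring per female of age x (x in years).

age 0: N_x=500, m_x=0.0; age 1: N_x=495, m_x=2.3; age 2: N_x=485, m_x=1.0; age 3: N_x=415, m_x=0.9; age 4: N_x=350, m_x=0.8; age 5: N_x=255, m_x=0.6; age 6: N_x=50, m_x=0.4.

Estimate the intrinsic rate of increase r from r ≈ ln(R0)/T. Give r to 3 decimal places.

lx = nx/n0 = nx/500: 1, 0.99, 0.97, 0.83, 0.7, 0.51, 0.1
R0 = Σ lx·mx = 0 + 2.277 + 0.97 + 0.747 + 0.56 + 0.306 + 0.04 = 4.9
Σ x·lx·mx = 10.468; T = 10.468/4.9 = 2.13633…
r ≈ ln(R0)/T = ln(4.9)/2.13633… = 0.74391… → 0.744

0.744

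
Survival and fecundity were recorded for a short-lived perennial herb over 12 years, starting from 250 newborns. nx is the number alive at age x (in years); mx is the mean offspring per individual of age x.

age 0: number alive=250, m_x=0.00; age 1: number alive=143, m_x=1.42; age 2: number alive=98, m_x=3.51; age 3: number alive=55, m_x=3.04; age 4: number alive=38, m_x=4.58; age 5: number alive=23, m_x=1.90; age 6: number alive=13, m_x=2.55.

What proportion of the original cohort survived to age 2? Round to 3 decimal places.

0.392

l_2 = n_2/n_0 = 98/250 = 0.392 → 0.392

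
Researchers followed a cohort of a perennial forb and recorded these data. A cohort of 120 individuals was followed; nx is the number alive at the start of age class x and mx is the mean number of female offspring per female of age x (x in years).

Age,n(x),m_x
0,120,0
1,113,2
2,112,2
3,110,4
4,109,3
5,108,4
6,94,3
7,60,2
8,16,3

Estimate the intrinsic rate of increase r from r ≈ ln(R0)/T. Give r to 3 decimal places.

lx = nx/n0 = nx/120: 1, 0.94167…, 0.93333…, 0.91667…, 0.90833…, 0.9, 0.78333…, 0.5, 0.13333…
R0 = Σ lx·mx = 0 + 1.88333… + 1.86667… + 3.66667… + 2.725… + 3.6 + 2.35… + 1 + 0.4… = 17.491667…
Σ x·lx·mx = 69.816667…; T = 69.816667…/17.491667… = 3.99142…
r ≈ ln(R0)/T = ln(17.491667…)/3.99142… = 0.71697… → 0.717

0.717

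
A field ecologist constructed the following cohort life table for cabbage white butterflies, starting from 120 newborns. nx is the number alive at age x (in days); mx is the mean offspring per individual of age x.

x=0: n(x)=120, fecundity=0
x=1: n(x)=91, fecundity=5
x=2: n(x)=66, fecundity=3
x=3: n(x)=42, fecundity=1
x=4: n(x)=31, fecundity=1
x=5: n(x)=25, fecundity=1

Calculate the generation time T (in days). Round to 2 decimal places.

1.63

lx = nx/n0 = nx/120: 1, 0.75833…, 0.55, 0.35, 0.25833…, 0.20833…
lx·mx: 0, 3.791667…, 1.65, 0.35, 0.258333…, 0.208333… → R0 = 6.258333…
x·lx·mx: 0, 3.791667…, 3.3, 1.05, 1.033333…, 1.041667… → Σ = 10.216667…
T = 10.216667… / 6.258333… = 1.63249… → 1.63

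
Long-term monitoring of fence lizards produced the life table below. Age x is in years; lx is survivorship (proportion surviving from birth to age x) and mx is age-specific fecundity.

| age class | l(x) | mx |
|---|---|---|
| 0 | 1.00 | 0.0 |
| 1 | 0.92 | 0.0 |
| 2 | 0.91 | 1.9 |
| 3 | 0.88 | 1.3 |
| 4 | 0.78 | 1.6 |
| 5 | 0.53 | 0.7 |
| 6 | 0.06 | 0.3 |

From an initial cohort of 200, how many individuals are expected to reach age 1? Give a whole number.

Expected survivors = N0 · l_1 = 200 × 0.92 = 184 → 184

184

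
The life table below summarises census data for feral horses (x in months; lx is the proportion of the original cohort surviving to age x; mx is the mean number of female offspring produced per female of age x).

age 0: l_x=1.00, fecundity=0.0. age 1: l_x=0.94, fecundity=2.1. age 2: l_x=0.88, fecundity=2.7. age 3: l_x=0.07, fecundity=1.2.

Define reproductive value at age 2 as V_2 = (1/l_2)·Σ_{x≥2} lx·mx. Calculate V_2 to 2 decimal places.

lx·mx for x ≥ 2: 2.376, 0.084 → sum = 2.46
V_2 = 2.46 / l_2 = 2.46 / 0.88 = 2.795455… → 2.80

2.80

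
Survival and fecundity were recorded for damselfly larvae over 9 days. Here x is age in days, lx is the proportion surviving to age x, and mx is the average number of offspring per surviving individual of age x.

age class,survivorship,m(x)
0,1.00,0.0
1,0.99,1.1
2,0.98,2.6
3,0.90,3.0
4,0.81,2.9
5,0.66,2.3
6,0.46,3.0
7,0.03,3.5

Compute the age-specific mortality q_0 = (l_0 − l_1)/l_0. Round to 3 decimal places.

0.010

q_0 = (l_0 − l_1) / l_0 = (1 − 0.99) / 1
     = 0.01 / 1 = 0.01 → 0.010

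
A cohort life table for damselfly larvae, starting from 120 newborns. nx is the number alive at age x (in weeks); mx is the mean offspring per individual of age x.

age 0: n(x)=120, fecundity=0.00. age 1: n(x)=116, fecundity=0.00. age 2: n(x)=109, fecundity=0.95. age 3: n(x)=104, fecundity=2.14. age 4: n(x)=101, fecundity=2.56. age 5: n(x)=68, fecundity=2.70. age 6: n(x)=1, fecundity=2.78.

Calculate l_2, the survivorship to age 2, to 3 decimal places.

l_2 = n_2/n_0 = 109/120 = 0.908333… → 0.908

0.908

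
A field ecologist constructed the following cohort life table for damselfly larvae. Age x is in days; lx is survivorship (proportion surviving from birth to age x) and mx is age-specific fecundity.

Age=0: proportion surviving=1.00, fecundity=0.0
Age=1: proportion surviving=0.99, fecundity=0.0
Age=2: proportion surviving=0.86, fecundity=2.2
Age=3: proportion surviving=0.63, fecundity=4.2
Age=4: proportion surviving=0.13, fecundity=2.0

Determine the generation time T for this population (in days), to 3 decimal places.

lx·mx: 0, 0, 1.892, 2.646, 0.26 → R0 = 4.798
x·lx·mx: 0, 0, 3.784, 7.938, 1.04 → Σ = 12.762
T = 12.762 / 4.798 = 2.659858… → 2.660

2.660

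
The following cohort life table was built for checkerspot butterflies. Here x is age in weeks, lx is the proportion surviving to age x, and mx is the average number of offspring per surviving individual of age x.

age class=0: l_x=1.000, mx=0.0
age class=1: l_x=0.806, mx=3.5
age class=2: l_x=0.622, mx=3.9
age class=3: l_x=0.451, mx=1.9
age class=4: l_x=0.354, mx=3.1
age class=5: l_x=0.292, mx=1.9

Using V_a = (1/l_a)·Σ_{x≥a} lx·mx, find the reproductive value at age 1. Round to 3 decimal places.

lx·mx for x ≥ 1: 2.821, 2.4258, 0.8569, 1.0974, 0.5548 → sum = 7.7559
V_1 = 7.7559 / l_1 = 7.7559 / 0.806 = 9.622705… → 9.623

9.623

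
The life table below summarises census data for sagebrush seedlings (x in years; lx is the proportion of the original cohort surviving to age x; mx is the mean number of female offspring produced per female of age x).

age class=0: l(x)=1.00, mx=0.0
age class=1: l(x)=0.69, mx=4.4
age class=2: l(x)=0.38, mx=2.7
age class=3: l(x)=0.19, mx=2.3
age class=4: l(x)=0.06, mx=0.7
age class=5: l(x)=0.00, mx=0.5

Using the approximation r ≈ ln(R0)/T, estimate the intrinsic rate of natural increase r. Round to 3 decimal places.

1.046

R0 = Σ lx·mx = 0 + 3.036 + 1.026 + 0.437 + 0.042 + 0 = 4.541
Σ x·lx·mx = 6.567; T = 6.567/4.541 = 1.44616…
r ≈ ln(R0)/T = ln(4.541)/1.44616… = 1.04632… → 1.046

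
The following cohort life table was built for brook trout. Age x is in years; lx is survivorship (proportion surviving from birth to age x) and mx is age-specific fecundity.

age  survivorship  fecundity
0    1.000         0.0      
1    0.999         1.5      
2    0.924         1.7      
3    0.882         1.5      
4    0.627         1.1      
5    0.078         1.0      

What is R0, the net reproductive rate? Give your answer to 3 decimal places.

5.160

lx·mx by age: 0, 1.4985, 1.5708, 1.323, 0.6897, 0.078
R0 = Σ lx·mx = 5.16 → 5.160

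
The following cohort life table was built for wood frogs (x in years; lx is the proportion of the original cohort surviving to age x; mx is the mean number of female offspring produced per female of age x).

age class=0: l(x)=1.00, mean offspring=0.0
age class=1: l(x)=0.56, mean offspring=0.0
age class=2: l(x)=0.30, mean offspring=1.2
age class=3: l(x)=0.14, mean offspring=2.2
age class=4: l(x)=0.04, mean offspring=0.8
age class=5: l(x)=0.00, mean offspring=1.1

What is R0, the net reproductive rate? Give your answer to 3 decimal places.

lx·mx by age: 0, 0, 0.36, 0.308, 0.032, 0
R0 = Σ lx·mx = 0.7 → 0.700

0.700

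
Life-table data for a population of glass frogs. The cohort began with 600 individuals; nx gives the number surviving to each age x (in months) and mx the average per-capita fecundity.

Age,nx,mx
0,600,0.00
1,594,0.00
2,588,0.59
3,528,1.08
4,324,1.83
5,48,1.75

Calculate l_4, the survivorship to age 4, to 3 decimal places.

l_4 = n_4/n_0 = 324/600 = 0.54 → 0.540

0.540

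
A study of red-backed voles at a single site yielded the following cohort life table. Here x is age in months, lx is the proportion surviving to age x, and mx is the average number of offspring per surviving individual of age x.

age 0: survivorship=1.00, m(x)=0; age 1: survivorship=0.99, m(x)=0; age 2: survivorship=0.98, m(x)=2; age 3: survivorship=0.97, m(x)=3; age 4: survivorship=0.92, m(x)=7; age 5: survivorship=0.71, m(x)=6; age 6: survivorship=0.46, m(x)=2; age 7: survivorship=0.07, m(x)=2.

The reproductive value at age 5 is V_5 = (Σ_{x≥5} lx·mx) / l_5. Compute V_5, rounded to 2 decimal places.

7.49

lx·mx for x ≥ 5: 4.26, 0.92, 0.14 → sum = 5.32
V_5 = 5.32 / l_5 = 5.32 / 0.71 = 7.492958… → 7.49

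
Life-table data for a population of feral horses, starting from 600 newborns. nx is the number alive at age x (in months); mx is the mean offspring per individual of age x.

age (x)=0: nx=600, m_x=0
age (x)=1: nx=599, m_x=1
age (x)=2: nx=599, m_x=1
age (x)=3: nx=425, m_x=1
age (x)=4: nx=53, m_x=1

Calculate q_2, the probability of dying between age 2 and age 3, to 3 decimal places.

0.290

lx = nx/n0 = nx/600: 1, 0.99833…, 0.99833…, 0.70833…, 0.08833…
q_2 = (l_2 − l_3) / l_2 = (0.998333… − 0.708333…) / 0.998333…
     = 0.29… / 0.998333… = 0.290484… → 0.290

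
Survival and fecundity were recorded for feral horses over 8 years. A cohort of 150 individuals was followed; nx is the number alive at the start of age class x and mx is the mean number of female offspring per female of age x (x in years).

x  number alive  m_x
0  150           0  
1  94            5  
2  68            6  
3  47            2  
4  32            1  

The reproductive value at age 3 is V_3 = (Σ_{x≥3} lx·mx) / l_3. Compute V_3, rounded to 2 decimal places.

lx = nx/n0 = nx/150: 1, 0.62667…, 0.45333…, 0.31333…, 0.21333…
lx·mx for x ≥ 3: 0.626667…, 0.213333… → sum = 0.84…
V_3 = 0.84… / l_3 = 0.84… / 0.313333… = 2.680851… → 2.68

2.68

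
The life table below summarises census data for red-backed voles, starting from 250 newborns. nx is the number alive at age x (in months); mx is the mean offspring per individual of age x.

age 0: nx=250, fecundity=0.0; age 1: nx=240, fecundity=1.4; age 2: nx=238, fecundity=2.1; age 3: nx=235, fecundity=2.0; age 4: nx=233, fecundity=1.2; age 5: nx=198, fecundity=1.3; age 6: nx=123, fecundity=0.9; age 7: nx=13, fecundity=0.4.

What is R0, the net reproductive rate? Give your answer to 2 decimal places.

lx = nx/n0 = nx/250: 1, 0.96, 0.952, 0.94, 0.932, 0.792, 0.492, 0.052
lx·mx by age: 0, 1.344, 1.9992, 1.88, 1.1184, 1.0296, 0.4428, 0.0208
R0 = Σ lx·mx = 7.8348 → 7.83

7.83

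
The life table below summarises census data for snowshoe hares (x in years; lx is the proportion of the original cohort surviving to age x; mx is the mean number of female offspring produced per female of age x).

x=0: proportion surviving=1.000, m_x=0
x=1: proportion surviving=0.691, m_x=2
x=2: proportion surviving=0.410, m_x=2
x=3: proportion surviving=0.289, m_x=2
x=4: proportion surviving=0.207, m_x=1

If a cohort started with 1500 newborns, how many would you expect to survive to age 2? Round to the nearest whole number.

Expected survivors = N0 · l_2 = 1500 × 0.410 = 615 → 615

615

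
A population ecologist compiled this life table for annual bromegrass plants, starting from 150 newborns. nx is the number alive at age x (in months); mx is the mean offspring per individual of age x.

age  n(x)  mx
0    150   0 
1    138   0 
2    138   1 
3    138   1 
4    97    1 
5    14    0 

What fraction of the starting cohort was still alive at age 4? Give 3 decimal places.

l_4 = n_4/n_0 = 97/150 = 0.646667… → 0.647

0.647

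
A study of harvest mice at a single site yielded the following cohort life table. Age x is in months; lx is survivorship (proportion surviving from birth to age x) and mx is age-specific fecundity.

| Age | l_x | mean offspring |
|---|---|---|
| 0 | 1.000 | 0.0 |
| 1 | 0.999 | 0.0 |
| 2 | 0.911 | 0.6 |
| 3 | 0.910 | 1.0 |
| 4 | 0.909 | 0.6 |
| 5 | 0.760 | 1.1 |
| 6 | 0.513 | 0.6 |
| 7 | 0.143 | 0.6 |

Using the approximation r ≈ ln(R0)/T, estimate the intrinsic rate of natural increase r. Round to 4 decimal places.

R0 = Σ lx·mx = 0 + 0 + 0.5466 + 0.91 + 0.5454 + 0.836 + 0.3078 + 0.0858 = 3.2316
Σ x·lx·mx = 12.6322; T = 12.6322/3.2316 = 3.90896…
r ≈ ln(R0)/T = ln(3.2316)/3.90896… = 0.300074… → 0.3001

0.3001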